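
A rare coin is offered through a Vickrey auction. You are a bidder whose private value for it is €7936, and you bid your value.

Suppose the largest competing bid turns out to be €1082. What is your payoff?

Your bid €7936 exceeds the highest competing bid €1082, so you win.
In a second-price auction the winner pays the second-highest bid, €1082.
Payoff = value − price = €7936 − €1082 = €6854.

€6854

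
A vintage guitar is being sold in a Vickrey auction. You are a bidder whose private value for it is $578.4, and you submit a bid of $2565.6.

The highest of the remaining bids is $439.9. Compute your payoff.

Your bid $2565.6 exceeds the highest competing bid $439.9, so you win.
In a second-price auction the winner pays the second-highest bid, $439.9.
Payoff = value − price = $578.4 − $439.9 = $138.5.

$138.5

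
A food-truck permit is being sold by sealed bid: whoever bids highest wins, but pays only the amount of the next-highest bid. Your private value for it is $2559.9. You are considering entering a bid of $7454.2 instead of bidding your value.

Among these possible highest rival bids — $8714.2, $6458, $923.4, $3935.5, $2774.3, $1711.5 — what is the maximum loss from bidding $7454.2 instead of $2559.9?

$8714.2: same outcome either way → loss $0.
$6458: truthful gives $0, deviation gives −$3898.1 → loss $3898.1.
$923.4: same outcome either way → loss $0.
$3935.5: truthful gives $0, deviation gives −$1375.6 → loss $1375.6.
$2774.3: truthful gives $0, deviation gives −$214.4 → loss $214.4.
$1711.5: same outcome either way → loss $0.
Maximum loss: $3898.1.

$3898.1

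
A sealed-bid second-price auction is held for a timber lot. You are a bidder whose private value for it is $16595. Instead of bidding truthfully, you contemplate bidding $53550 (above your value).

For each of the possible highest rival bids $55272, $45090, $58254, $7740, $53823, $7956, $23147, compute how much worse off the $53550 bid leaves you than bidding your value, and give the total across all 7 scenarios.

The deviation costs you only when the competing bid falls strictly between $16595 and $53550; elsewhere both bids give the same outcome.
$55272: outcomes coincide → loss $0.
$45090: truthful payoff $0, deviation payoff −$28495 → loss $28495.
$58254: outcomes coincide → loss $0.
$7740: outcomes coincide → loss $0.
$53823: outcomes coincide → loss $0.
$7956: outcomes coincide → loss $0.
$23147: truthful payoff $0, deviation payoff −$6552 → loss $6552.
Total loss = $28495 + $6552 = $35047.

$35047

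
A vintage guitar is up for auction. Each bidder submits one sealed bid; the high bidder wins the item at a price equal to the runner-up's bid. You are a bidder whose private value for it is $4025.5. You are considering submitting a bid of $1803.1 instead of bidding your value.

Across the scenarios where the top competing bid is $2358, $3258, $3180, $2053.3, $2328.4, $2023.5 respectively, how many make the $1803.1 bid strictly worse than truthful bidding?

6

The deviation hurts exactly when the highest competing bid lies strictly between $1803.1 and $4025.5 — underbidding then forfeits a profitable win.
$2358: inside the interval → strictly worse (loss $1667.5).
$3258: inside the interval → strictly worse (loss $767.5).
$3180: inside the interval → strictly worse (loss $845.5).
$2053.3: inside the interval → strictly worse (loss $1972.2).
$2328.4: inside the interval → strictly worse (loss $1697.1).
$2023.5: inside the interval → strictly worse (loss $2002).
Count: 6.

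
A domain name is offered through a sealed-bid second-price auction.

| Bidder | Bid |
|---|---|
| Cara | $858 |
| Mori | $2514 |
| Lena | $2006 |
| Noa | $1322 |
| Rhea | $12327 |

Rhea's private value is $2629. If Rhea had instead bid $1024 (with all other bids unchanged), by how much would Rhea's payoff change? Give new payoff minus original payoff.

−$115

The highest bid among the other bidders is $2514; Rhea's bid doesn't change that.
Original bid $12327: Rhea is highest, pays the top rival bid $2514; payoff $2629 − $2514 = $115.
Alternative bid $1024: Rhea is not highest (top rival bid is $2514); payoff $0.
Change in payoff = $0 − ($115) = −$115.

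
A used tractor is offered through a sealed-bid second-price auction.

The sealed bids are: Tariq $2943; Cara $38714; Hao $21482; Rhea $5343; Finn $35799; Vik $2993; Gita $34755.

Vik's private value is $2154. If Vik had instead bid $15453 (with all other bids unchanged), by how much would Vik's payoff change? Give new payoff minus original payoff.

The highest bid among the other bidders is $38714; Vik's bid doesn't change that.
Original bid $2993: Vik is not highest (top rival bid is $38714); payoff $0.
Alternative bid $15453: Vik is not highest (top rival bid is $38714); payoff $0.
Change in payoff = $0 − ($0) = $0.

$0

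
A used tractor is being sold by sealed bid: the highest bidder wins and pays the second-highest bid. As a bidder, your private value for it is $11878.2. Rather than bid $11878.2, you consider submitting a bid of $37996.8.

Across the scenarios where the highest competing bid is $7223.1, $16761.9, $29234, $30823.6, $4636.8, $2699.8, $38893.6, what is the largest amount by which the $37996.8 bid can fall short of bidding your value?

$18945.4

$7223.1: same outcome either way → loss $0.
$16761.9: truthful gives $0, deviation gives −$4883.7 → loss $4883.7.
$29234: truthful gives $0, deviation gives −$17355.8 → loss $17355.8.
$30823.6: truthful gives $0, deviation gives −$18945.4 → loss $18945.4.
$4636.8: same outcome either way → loss $0.
$2699.8: same outcome either way → loss $0.
$38893.6: same outcome either way → loss $0.
Maximum loss: $18945.4.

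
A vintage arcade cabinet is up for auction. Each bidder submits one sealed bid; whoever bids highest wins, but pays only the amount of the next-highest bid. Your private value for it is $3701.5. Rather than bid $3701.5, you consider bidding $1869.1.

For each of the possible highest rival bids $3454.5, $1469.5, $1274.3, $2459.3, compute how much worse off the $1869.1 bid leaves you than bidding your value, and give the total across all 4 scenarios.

$1489.2

The deviation costs you only when the competing bid falls strictly between $1869.1 and $3701.5; elsewhere both bids give the same outcome.
$3454.5: truthful payoff $247, deviation payoff $0 → loss $247.
$1469.5: outcomes coincide → loss $0.
$1274.3: outcomes coincide → loss $0.
$2459.3: truthful payoff $1242.2, deviation payoff $0 → loss $1242.2.
Total loss = $247 + $1242.2 = $1489.2.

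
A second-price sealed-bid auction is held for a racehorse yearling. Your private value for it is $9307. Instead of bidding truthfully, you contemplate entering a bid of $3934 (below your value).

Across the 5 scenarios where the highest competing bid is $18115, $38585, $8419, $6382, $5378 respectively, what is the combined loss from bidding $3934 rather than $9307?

$7742

The deviation costs you only when the competing bid falls strictly between $3934 and $9307; elsewhere both bids give the same outcome.
$18115: outcomes coincide → loss $0.
$38585: outcomes coincide → loss $0.
$8419: truthful payoff $888, deviation payoff $0 → loss $888.
$6382: truthful payoff $2925, deviation payoff $0 → loss $2925.
$5378: truthful payoff $3929, deviation payoff $0 → loss $3929.
Total loss = $888 + $2925 + $3929 = $7742.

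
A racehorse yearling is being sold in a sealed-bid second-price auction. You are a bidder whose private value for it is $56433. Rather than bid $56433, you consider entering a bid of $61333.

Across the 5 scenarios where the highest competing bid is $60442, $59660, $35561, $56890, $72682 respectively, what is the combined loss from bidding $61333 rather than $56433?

The deviation costs you only when the competing bid falls strictly between $56433 and $61333; elsewhere both bids give the same outcome.
$60442: truthful payoff $0, deviation payoff −$4009 → loss $4009.
$59660: truthful payoff $0, deviation payoff −$3227 → loss $3227.
$35561: outcomes coincide → loss $0.
$56890: truthful payoff $0, deviation payoff −$457 → loss $457.
$72682: outcomes coincide → loss $0.
Total loss = $4009 + $3227 + $457 = $7693.
In a second-price auction your bid sets only whether you win, not what you pay, so bidding your true value is weakly dominant.

$7693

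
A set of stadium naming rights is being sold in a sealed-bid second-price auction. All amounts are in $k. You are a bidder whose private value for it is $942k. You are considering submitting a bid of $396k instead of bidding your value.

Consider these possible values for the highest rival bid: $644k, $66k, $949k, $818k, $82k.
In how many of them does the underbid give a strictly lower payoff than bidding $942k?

The deviation hurts exactly when the highest competing bid lies strictly between $396k and $942k — underbidding then forfeits a profitable win.
$644k: inside the interval → strictly worse (loss $298k).
$66k: below both → same outcome either way.
$949k: above both → same outcome either way.
$818k: inside the interval → strictly worse (loss $124k).
$82k: below both → same outcome either way.
Count: 2.

2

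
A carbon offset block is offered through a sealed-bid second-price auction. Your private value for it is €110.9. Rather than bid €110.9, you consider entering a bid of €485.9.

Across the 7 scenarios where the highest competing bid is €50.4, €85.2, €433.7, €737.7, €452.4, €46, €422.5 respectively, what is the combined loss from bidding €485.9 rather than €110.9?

€975.9

The deviation costs you only when the competing bid falls strictly between €110.9 and €485.9; elsewhere both bids give the same outcome.
€50.4: outcomes coincide → loss €0.
€85.2: outcomes coincide → loss €0.
€433.7: truthful payoff €0, deviation payoff −€322.8 → loss €322.8.
€737.7: outcomes coincide → loss €0.
€452.4: truthful payoff €0, deviation payoff −€341.5 → loss €341.5.
€46: outcomes coincide → loss €0.
€422.5: truthful payoff €0, deviation payoff −€311.6 → loss €311.6.
Total loss = €322.8 + €341.5 + €311.6 = €975.9.
Because the price is fixed by the runner-up's bid, deviating from your value can only change a good outcome into a bad one — never the reverse.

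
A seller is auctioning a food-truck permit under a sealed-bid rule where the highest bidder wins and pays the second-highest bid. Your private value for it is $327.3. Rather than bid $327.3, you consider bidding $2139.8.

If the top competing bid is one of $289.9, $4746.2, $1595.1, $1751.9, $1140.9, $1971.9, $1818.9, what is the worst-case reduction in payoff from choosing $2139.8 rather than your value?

$1644.6

$289.9: same outcome either way → loss $0.
$4746.2: same outcome either way → loss $0.
$1595.1: truthful gives $0, deviation gives −$1267.8 → loss $1267.8.
$1751.9: truthful gives $0, deviation gives −$1424.6 → loss $1424.6.
$1140.9: truthful gives $0, deviation gives −$813.6 → loss $813.6.
$1971.9: truthful gives $0, deviation gives −$1644.6 → loss $1644.6.
$1818.9: truthful gives $0, deviation gives −$1491.6 → loss $1491.6.
Maximum loss: $1644.6.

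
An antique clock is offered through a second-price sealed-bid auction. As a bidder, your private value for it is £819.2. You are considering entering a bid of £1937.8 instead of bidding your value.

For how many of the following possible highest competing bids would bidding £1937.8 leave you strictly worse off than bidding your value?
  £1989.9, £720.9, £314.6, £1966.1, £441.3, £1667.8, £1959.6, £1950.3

The deviation hurts exactly when the highest competing bid lies strictly between £819.2 and £1937.8 — overbidding then wins at a price above your value.
£1989.9: above both → same outcome either way.
£720.9: below both → same outcome either way.
£314.6: below both → same outcome either way.
£1966.1: above both → same outcome either way.
£441.3: below both → same outcome either way.
£1667.8: inside the interval → strictly worse (loss £848.6).
£1959.6: above both → same outcome either way.
£1950.3: above both → same outcome either way.
Count: 1.

1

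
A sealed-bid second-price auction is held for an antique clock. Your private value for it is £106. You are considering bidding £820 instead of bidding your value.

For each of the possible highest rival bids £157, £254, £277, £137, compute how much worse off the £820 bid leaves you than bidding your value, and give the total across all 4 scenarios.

The deviation costs you only when the competing bid falls strictly between £106 and £820; elsewhere both bids give the same outcome.
£157: truthful payoff £0, deviation payoff −£51 → loss £51.
£254: truthful payoff £0, deviation payoff −£148 → loss £148.
£277: truthful payoff £0, deviation payoff −£171 → loss £171.
£137: truthful payoff £0, deviation payoff −£31 → loss £31.
Total loss = £51 + £148 + £171 + £31 = £401.

£401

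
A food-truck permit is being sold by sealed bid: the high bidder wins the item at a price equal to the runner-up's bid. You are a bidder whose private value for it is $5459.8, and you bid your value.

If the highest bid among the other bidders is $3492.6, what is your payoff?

$1967.2

Your bid $5459.8 exceeds the highest competing bid $3492.6, so you win.
In a second-price auction the winner pays the second-highest bid, $3492.6.
Payoff = value − price = $5459.8 − $3492.6 = $1967.2.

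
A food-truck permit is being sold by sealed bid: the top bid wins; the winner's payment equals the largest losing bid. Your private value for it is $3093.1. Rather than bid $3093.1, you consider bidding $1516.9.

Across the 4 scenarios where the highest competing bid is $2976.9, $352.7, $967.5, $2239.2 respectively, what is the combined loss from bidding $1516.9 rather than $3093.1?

The deviation costs you only when the competing bid falls strictly between $1516.9 and $3093.1; elsewhere both bids give the same outcome.
$2976.9: truthful payoff $116.2, deviation payoff $0 → loss $116.2.
$352.7: outcomes coincide → loss $0.
$967.5: outcomes coincide → loss $0.
$2239.2: truthful payoff $853.9, deviation payoff $0 → loss $853.9.
Total loss = $116.2 + $853.9 = $970.1.
Because the price is fixed by the runner-up's bid, deviating from your value can only change a good outcome into a bad one — never the reverse.

$970.1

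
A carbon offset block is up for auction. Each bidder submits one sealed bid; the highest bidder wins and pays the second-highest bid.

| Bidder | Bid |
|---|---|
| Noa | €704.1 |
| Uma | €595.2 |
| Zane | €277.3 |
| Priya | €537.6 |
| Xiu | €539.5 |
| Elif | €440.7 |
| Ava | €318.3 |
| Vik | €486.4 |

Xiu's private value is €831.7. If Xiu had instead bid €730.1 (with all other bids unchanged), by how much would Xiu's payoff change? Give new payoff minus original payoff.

The highest bid among the other bidders is €704.1; Xiu's bid doesn't change that.
Original bid €539.5: Xiu is not highest (top rival bid is €704.1); payoff €0.
Alternative bid €730.1: Xiu is highest, pays the top rival bid €704.1; payoff €831.7 − €704.1 = €127.6.
Change in payoff = €127.6 − (€0) = €127.6.

€127.6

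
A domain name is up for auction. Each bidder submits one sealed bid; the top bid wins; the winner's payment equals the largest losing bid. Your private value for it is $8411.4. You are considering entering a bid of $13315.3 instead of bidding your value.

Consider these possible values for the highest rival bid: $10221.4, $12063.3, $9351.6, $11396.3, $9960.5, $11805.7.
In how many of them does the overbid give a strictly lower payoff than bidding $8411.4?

The deviation hurts exactly when the highest competing bid lies strictly between $8411.4 and $13315.3 — overbidding then wins at a price above your value.
$10221.4: inside the interval → strictly worse (loss $1810).
$12063.3: inside the interval → strictly worse (loss $3651.9).
$9351.6: inside the interval → strictly worse (loss $940.2).
$11396.3: inside the interval → strictly worse (loss $2984.9).
$9960.5: inside the interval → strictly worse (loss $1549.1).
$11805.7: inside the interval → strictly worse (loss $3394.3).
Count: 6.

6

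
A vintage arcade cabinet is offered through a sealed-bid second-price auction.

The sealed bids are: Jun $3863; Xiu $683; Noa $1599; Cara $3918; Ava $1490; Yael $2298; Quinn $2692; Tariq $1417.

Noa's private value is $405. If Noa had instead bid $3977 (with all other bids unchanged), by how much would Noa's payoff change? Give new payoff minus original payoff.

−$3513

The highest bid among the other bidders is $3918; Noa's bid doesn't change that.
Original bid $1599: Noa is not highest (top rival bid is $3918); payoff $0.
Alternative bid $3977: Noa is highest, pays the top rival bid $3918; payoff $405 − $3918 = −$3513.
Change in payoff = −$3513 − ($0) = −$3513.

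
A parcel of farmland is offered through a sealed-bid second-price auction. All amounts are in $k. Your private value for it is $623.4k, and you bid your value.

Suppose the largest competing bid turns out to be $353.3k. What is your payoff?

Your bid $623.4k exceeds the highest competing bid $353.3k, so you win.
In a second-price auction the winner pays the second-highest bid, $353.3k.
Payoff = value − price = $623.4k − $353.3k = $270.1k.

$270.1k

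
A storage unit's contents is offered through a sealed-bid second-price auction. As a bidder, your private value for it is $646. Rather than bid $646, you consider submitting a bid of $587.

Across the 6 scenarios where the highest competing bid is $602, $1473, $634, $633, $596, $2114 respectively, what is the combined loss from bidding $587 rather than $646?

$119

The deviation costs you only when the competing bid falls strictly between $587 and $646; elsewhere both bids give the same outcome.
$602: truthful payoff $44, deviation payoff $0 → loss $44.
$1473: outcomes coincide → loss $0.
$634: truthful payoff $12, deviation payoff $0 → loss $12.
$633: truthful payoff $13, deviation payoff $0 → loss $13.
$596: truthful payoff $50, deviation payoff $0 → loss $50.
$2114: outcomes coincide → loss $0.
Total loss = $44 + $12 + $13 + $50 = $119.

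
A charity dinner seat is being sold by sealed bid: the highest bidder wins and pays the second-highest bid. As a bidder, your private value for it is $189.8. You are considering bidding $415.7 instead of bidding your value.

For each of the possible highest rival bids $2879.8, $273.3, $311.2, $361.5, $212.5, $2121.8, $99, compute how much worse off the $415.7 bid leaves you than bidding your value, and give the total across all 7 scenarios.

The deviation costs you only when the competing bid falls strictly between $189.8 and $415.7; elsewhere both bids give the same outcome.
$2879.8: outcomes coincide → loss $0.
$273.3: truthful payoff $0, deviation payoff −$83.5 → loss $83.5.
$311.2: truthful payoff $0, deviation payoff −$121.4 → loss $121.4.
$361.5: truthful payoff $0, deviation payoff −$171.7 → loss $171.7.
$212.5: truthful payoff $0, deviation payoff −$22.7 → loss $22.7.
$2121.8: outcomes coincide → loss $0.
$99: outcomes coincide → loss $0.
Total loss = $83.5 + $121.4 + $171.7 + $22.7 = $399.3.

$399.3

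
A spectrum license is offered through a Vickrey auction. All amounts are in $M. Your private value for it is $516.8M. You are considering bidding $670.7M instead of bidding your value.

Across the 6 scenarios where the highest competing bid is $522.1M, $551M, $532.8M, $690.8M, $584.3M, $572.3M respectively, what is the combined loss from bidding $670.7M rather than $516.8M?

$178.5M

The deviation costs you only when the competing bid falls strictly between $516.8M and $670.7M; elsewhere both bids give the same outcome.
$522.1M: truthful payoff $0M, deviation payoff −$5.3M → loss $5.3M.
$551M: truthful payoff $0M, deviation payoff −$34.2M → loss $34.2M.
$532.8M: truthful payoff $0M, deviation payoff −$16M → loss $16M.
$690.8M: outcomes coincide → loss $0M.
$584.3M: truthful payoff $0M, deviation payoff −$67.5M → loss $67.5M.
$572.3M: truthful payoff $0M, deviation payoff −$55.5M → loss $55.5M.
Total loss = $5.3M + $34.2M + $16M + $67.5M + $55.5M = $178.5M.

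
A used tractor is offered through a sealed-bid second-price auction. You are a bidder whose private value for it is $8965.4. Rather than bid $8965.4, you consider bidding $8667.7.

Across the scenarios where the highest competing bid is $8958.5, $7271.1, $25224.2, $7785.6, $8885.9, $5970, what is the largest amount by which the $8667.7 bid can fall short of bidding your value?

$8958.5: truthful gives $6.9, deviation gives $0 → loss $6.9.
$7271.1: same outcome either way → loss $0.
$25224.2: same outcome either way → loss $0.
$7785.6: same outcome either way → loss $0.
$8885.9: truthful gives $79.5, deviation gives $0 → loss $79.5.
$5970: same outcome either way → loss $0.
Maximum loss: $79.5.

$79.5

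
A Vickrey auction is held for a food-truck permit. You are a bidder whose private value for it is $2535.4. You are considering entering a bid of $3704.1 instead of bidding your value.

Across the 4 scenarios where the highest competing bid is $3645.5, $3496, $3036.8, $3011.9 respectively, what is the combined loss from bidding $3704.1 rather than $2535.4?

The deviation costs you only when the competing bid falls strictly between $2535.4 and $3704.1; elsewhere both bids give the same outcome.
$3645.5: truthful payoff $0, deviation payoff −$1110.1 → loss $1110.1.
$3496: truthful payoff $0, deviation payoff −$960.6 → loss $960.6.
$3036.8: truthful payoff $0, deviation payoff −$501.4 → loss $501.4.
$3011.9: truthful payoff $0, deviation payoff −$476.5 → loss $476.5.
Total loss = $1110.1 + $960.6 + $501.4 + $476.5 = $3048.6.

$3048.6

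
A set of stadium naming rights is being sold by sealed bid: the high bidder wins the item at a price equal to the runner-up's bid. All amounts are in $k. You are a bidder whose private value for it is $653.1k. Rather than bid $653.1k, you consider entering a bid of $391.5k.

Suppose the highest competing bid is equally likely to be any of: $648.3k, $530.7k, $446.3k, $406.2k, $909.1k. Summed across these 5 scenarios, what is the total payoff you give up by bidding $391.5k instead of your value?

The deviation costs you only when the competing bid falls strictly between $391.5k and $653.1k; elsewhere both bids give the same outcome.
$648.3k: truthful payoff $4.8k, deviation payoff $0k → loss $4.8k.
$530.7k: truthful payoff $122.4k, deviation payoff $0k → loss $122.4k.
$446.3k: truthful payoff $206.8k, deviation payoff $0k → loss $206.8k.
$406.2k: truthful payoff $246.9k, deviation payoff $0k → loss $246.9k.
$909.1k: outcomes coincide → loss $0k.
Total loss = $4.8k + $122.4k + $206.8k + $246.9k = $580.9k.

$580.9k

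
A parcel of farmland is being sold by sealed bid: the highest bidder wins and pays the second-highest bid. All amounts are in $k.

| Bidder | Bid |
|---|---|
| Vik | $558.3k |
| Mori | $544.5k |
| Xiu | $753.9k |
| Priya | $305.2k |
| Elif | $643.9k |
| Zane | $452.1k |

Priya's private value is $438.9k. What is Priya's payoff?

Highest bid: Xiu at $753.9k, so Xiu wins.
Second-highest bid: Elif at $643.9k — that is the price the winner pays.
Priya did not win, so Priya pays nothing and receives nothing: payoff $0k.

$0k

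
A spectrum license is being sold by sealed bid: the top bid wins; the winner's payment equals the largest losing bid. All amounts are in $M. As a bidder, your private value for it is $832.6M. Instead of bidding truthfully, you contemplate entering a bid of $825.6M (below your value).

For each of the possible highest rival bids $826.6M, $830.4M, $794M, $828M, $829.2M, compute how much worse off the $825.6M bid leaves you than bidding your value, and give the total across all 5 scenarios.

The deviation costs you only when the competing bid falls strictly between $825.6M and $832.6M; elsewhere both bids give the same outcome.
$826.6M: truthful payoff $6M, deviation payoff $0M → loss $6M.
$830.4M: truthful payoff $2.2M, deviation payoff $0M → loss $2.2M.
$794M: outcomes coincide → loss $0M.
$828M: truthful payoff $4.6M, deviation payoff $0M → loss $4.6M.
$829.2M: truthful payoff $3.4M, deviation payoff $0M → loss $3.4M.
Total loss = $6M + $2.2M + $4.6M + $3.4M = $16.2M.

$16.2M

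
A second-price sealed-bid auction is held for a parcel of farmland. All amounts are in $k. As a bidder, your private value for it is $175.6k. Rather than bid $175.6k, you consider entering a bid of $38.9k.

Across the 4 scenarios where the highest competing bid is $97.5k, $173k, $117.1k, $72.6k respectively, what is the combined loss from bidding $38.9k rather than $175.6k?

$242.2k

The deviation costs you only when the competing bid falls strictly between $38.9k and $175.6k; elsewhere both bids give the same outcome.
$97.5k: truthful payoff $78.1k, deviation payoff $0k → loss $78.1k.
$173k: truthful payoff $2.6k, deviation payoff $0k → loss $2.6k.
$117.1k: truthful payoff $58.5k, deviation payoff $0k → loss $58.5k.
$72.6k: truthful payoff $103k, deviation payoff $0k → loss $103k.
Total loss = $78.1k + $2.6k + $58.5k + $103k = $242.2k.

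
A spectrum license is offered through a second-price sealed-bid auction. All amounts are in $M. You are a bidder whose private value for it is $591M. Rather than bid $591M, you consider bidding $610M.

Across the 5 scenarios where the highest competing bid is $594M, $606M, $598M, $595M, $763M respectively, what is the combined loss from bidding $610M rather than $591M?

The deviation costs you only when the competing bid falls strictly between $591M and $610M; elsewhere both bids give the same outcome.
$594M: truthful payoff $0M, deviation payoff −$3M → loss $3M.
$606M: truthful payoff $0M, deviation payoff −$15M → loss $15M.
$598M: truthful payoff $0M, deviation payoff −$7M → loss $7M.
$595M: truthful payoff $0M, deviation payoff −$4M → loss $4M.
$763M: outcomes coincide → loss $0M.
Total loss = $3M + $15M + $7M + $4M = $29M.

$29M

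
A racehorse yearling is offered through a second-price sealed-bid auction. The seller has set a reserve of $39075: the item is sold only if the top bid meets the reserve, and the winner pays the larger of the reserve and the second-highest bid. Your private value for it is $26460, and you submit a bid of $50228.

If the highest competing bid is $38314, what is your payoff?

Your bid $50228 is the highest and exceeds the reserve.
Price = max(second-highest bid, reserve) = max($38314, $39075) = $39075.
Payoff = $26460 − $39075 = −$12615.

−$12615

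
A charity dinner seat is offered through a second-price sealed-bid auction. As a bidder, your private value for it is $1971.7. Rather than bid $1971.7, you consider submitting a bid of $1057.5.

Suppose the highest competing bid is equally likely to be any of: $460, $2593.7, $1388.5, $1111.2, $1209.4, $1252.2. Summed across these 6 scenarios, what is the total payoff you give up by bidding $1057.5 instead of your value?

$2925.5

The deviation costs you only when the competing bid falls strictly between $1057.5 and $1971.7; elsewhere both bids give the same outcome.
$460: outcomes coincide → loss $0.
$2593.7: outcomes coincide → loss $0.
$1388.5: truthful payoff $583.2, deviation payoff $0 → loss $583.2.
$1111.2: truthful payoff $860.5, deviation payoff $0 → loss $860.5.
$1209.4: truthful payoff $762.3, deviation payoff $0 → loss $762.3.
$1252.2: truthful payoff $719.5, deviation payoff $0 → loss $719.5.
Total loss = $583.2 + $860.5 + $762.3 + $719.5 = $2925.5.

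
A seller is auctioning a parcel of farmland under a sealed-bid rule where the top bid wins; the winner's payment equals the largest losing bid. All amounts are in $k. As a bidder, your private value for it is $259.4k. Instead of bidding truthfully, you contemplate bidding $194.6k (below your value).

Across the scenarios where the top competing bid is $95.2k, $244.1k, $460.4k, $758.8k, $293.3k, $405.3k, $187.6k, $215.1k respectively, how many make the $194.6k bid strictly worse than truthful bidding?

2

The deviation hurts exactly when the highest competing bid lies strictly between $194.6k and $259.4k — underbidding then forfeits a profitable win.
$95.2k: below both → same outcome either way.
$244.1k: inside the interval → strictly worse (loss $15.3k).
$460.4k: above both → same outcome either way.
$758.8k: above both → same outcome either way.
$293.3k: above both → same outcome either way.
$405.3k: above both → same outcome either way.
$187.6k: below both → same outcome either way.
$215.1k: inside the interval → strictly worse (loss $44.3k).
Count: 2.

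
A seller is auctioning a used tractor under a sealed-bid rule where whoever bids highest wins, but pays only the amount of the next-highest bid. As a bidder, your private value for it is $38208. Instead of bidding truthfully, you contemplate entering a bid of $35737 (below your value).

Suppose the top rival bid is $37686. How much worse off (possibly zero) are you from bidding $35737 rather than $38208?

$522

Bidding your value $38208: you win (since $38208 > $37686) and pay $37686. Payoff $522.
Bidding $35737: you lose. Payoff $0.
The competing bid $37686 lies between your shaded bid and your value, so underbidding forfeits an item you could have won at a profitable price.
Loss from deviating = $522 − ($0) = $522.
In a second-price auction your bid sets only whether you win, not what you pay, so bidding your true value is weakly dominant.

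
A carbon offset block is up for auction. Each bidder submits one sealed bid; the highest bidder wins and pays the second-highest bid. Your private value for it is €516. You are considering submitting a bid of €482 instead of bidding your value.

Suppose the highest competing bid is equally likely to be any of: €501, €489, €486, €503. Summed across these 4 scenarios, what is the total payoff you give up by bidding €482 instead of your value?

The deviation costs you only when the competing bid falls strictly between €482 and €516; elsewhere both bids give the same outcome.
€501: truthful payoff €15, deviation payoff €0 → loss €15.
€489: truthful payoff €27, deviation payoff €0 → loss €27.
€486: truthful payoff €30, deviation payoff €0 → loss €30.
€503: truthful payoff €13, deviation payoff €0 → loss €13.
Total loss = €15 + €27 + €30 + €13 = €85.

€85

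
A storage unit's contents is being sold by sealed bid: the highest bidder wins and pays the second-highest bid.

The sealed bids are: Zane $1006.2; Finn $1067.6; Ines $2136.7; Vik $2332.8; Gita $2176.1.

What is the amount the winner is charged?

$2176.1

Highest bid: Vik at $2332.8, so Vik wins.
Second-highest bid: Gita at $2176.1 — that is the price the winner pays.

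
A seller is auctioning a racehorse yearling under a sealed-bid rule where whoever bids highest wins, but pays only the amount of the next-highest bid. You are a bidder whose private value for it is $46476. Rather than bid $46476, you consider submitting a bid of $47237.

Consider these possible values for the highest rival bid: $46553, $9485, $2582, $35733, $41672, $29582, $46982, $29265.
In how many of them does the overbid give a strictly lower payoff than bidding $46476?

2

The deviation hurts exactly when the highest competing bid lies strictly between $46476 and $47237 — overbidding then wins at a price above your value.
$46553: inside the interval → strictly worse (loss $77).
$9485: below both → same outcome either way.
$2582: below both → same outcome either way.
$35733: below both → same outcome either way.
$41672: below both → same outcome either way.
$29582: below both → same outcome either way.
$46982: inside the interval → strictly worse (loss $506).
$29265: below both → same outcome either way.
Count: 2.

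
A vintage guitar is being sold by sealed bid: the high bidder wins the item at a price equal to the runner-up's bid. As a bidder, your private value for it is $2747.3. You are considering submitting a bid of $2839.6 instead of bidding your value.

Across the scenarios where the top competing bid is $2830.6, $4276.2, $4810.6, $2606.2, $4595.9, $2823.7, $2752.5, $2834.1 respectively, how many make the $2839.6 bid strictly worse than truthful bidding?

4

The deviation hurts exactly when the highest competing bid lies strictly between $2747.3 and $2839.6 — overbidding then wins at a price above your value.
$2830.6: inside the interval → strictly worse (loss $83.3).
$4276.2: above both → same outcome either way.
$4810.6: above both → same outcome either way.
$2606.2: below both → same outcome either way.
$4595.9: above both → same outcome either way.
$2823.7: inside the interval → strictly worse (loss $76.4).
$2752.5: inside the interval → strictly worse (loss $5.2).
$2834.1: inside the interval → strictly worse (loss $86.8).
Count: 4.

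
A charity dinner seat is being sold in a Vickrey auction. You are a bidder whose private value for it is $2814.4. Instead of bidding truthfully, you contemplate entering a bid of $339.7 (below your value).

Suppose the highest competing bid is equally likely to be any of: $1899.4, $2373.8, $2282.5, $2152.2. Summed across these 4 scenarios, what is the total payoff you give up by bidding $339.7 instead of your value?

The deviation costs you only when the competing bid falls strictly between $339.7 and $2814.4; elsewhere both bids give the same outcome.
$1899.4: truthful payoff $915, deviation payoff $0 → loss $915.
$2373.8: truthful payoff $440.6, deviation payoff $0 → loss $440.6.
$2282.5: truthful payoff $531.9, deviation payoff $0 → loss $531.9.
$2152.2: truthful payoff $662.2, deviation payoff $0 → loss $662.2.
Total loss = $915 + $440.6 + $531.9 + $662.2 = $2549.7.

$2549.7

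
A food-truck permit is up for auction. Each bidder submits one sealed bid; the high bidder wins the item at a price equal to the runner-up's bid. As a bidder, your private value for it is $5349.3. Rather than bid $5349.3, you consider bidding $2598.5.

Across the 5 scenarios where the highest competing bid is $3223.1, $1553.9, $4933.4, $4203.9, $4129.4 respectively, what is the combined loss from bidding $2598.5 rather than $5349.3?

$4907.4

The deviation costs you only when the competing bid falls strictly between $2598.5 and $5349.3; elsewhere both bids give the same outcome.
$3223.1: truthful payoff $2126.2, deviation payoff $0 → loss $2126.2.
$1553.9: outcomes coincide → loss $0.
$4933.4: truthful payoff $415.9, deviation payoff $0 → loss $415.9.
$4203.9: truthful payoff $1145.4, deviation payoff $0 → loss $1145.4.
$4129.4: truthful payoff $1219.9, deviation payoff $0 → loss $1219.9.
Total loss = $2126.2 + $415.9 + $1145.4 + $1219.9 = $4907.4.
Because the price is fixed by the runner-up's bid, deviating from your value can only change a good outcome into a bad one — never the reverse.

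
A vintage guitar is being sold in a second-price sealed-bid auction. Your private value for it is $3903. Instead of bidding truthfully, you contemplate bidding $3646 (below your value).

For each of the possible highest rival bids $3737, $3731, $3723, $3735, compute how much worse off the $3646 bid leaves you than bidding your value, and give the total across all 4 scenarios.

The deviation costs you only when the competing bid falls strictly between $3646 and $3903; elsewhere both bids give the same outcome.
$3737: truthful payoff $166, deviation payoff $0 → loss $166.
$3731: truthful payoff $172, deviation payoff $0 → loss $172.
$3723: truthful payoff $180, deviation payoff $0 → loss $180.
$3735: truthful payoff $168, deviation payoff $0 → loss $168.
Total loss = $166 + $172 + $180 + $168 = $686.
Truthful bidding weakly dominates here: raising your bid can only win items priced above your value, and lowering it can only forfeit items priced below.

$686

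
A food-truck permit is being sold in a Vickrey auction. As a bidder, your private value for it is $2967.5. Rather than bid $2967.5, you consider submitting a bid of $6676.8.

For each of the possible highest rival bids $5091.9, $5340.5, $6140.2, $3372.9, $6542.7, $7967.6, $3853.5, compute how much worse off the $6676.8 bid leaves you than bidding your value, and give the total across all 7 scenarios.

The deviation costs you only when the competing bid falls strictly between $2967.5 and $6676.8; elsewhere both bids give the same outcome.
$5091.9: truthful payoff $0, deviation payoff −$2124.4 → loss $2124.4.
$5340.5: truthful payoff $0, deviation payoff −$2373 → loss $2373.
$6140.2: truthful payoff $0, deviation payoff −$3172.7 → loss $3172.7.
$3372.9: truthful payoff $0, deviation payoff −$405.4 → loss $405.4.
$6542.7: truthful payoff $0, deviation payoff −$3575.2 → loss $3575.2.
$7967.6: outcomes coincide → loss $0.
$3853.5: truthful payoff $0, deviation payoff −$886 → loss $886.
Total loss = $2124.4 + $2373 + $3172.7 + $405.4 + $3575.2 + $886 = $12536.7.
Truthful bidding weakly dominates here: raising your bid can only win items priced above your value, and lowering it can only forfeit items priced below.

$12536.7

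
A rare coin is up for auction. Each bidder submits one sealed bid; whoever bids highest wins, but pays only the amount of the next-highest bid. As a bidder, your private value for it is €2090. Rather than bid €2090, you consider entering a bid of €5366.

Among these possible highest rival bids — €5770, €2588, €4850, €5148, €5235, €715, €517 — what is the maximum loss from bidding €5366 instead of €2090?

€5770: same outcome either way → loss €0.
€2588: truthful gives €0, deviation gives −€498 → loss €498.
€4850: truthful gives €0, deviation gives −€2760 → loss €2760.
€5148: truthful gives €0, deviation gives −€3058 → loss €3058.
€5235: truthful gives €0, deviation gives −€3145 → loss €3145.
€715: same outcome either way → loss €0.
€517: same outcome either way → loss €0.
Maximum loss: €3145.

€3145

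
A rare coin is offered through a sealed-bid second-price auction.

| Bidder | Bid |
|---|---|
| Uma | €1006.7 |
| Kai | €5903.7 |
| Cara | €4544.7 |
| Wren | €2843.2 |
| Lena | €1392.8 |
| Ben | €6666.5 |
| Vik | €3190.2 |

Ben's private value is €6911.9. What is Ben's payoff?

€1008.2

Highest bid: Ben at €6666.5, so Ben wins.
Second-highest bid: Kai at €5903.7 — that is the price the winner pays.
Ben's payoff = value − price = €6911.9 − €5903.7 = €1008.2.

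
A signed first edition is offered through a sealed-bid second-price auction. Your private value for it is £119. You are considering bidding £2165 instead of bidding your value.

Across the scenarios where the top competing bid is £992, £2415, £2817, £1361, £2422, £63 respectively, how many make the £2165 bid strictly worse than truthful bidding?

2

The deviation hurts exactly when the highest competing bid lies strictly between £119 and £2165 — overbidding then wins at a price above your value.
£992: inside the interval → strictly worse (loss £873).
£2415: above both → same outcome either way.
£2817: above both → same outcome either way.
£1361: inside the interval → strictly worse (loss £1242).
£2422: above both → same outcome either way.
£63: below both → same outcome either way.
Count: 2.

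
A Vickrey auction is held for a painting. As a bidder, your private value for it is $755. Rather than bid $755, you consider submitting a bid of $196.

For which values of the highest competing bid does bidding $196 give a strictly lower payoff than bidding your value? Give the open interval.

If the competing bid is below $196, both bids win at the same price — no difference.
If it is above $755, both bids lose — no difference.
If it lies strictly between $196 and $755, bidding your value wins at a price below your value (positive payoff) while bidding $196 loses (payoff 0).
So the deviation strictly hurts on the open interval ($196, $755).
Because the price is fixed by the runner-up's bid, deviating from your value can only change a good outcome into a bad one — never the reverse.

($196, $755)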